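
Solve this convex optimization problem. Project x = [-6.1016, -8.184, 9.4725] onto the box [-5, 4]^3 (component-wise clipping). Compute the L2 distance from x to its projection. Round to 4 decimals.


Project each component onto [-5, 4].
clip(-6.1016) = -5.0, clip(-8.184) = -5.0, clip(9.4725) = 4.0
Projection = [-5.0, -5.0, 4.0]
Squared diffs: [1.2135, 10.1379, 29.9483]
Distance = sqrt(41.2997) = 6.4265


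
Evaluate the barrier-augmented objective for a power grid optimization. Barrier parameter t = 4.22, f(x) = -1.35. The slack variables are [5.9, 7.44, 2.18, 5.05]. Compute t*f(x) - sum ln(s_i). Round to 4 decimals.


Step 1: Compute log-barrier.
ln values: [1.775, 2.0069, 0.7793, 1.6194]
phi = -(1.775 + 2.0069 + 0.7793 + 1.6194) = -6.1805
Step 2: Compute augmented objective.
t*f(x) = 4.22*-1.35 = -5.697
Total = -5.697 - 6.1805 = -11.8775


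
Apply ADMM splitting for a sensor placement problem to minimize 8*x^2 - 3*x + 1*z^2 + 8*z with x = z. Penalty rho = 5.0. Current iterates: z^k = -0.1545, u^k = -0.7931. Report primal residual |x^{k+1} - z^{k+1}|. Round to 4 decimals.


ADMM iteration with rho = 5.0, z^k = -0.1545, u^k = -0.7931
Step 1: x-update.
Minimize 8*x^2 - 3*x + (5.0/2)*(x + 0.1545 - 0.7931)^2
FOC: (2*8 + 5.0)*x = 3 + 5.0*(-0.1545 + 0.7931)
x^{k+1} = 0.2949
Step 2: z-update.
Minimize 1*z^2 + 8*z + (5.0/2)*(0.2949 - z - 0.7931)^2
FOC: (2*1 + 5.0)*z = -8 + 5.0*(0.2949 - 0.7931)
z^{k+1} = -1.4987
Step 3: u-update.
u^{k+1} = -0.7931 + 0.2949 + 1.4987 = 1.0005
Step 4: Primal residual = |0.2949 + 1.4987| = 1.7936


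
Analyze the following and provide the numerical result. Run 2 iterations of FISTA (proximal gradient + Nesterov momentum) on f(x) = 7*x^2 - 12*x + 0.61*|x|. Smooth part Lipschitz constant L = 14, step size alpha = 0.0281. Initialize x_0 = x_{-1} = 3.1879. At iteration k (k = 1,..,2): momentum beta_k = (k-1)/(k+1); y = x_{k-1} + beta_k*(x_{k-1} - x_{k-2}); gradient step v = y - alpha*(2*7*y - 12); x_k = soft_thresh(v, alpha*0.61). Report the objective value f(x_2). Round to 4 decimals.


FISTA on f(x) = 7*x^2 - 12*x + 0.61*|x|
L = 14, alpha = 0.0281
Iteration 1: beta = 0.0, y = 3.1879 + 0.0*(3.1879 - 3.1879) = 3.1879
  grad(y) = 32.6306, v = y - alpha*grad = 2.271
  prox(v) = soft_thresh(2.271, 0.0171) = 2.2538
Iteration 2: beta = 0.3333, y = 2.2538 + 0.3333*(2.2538 - 3.1879) = 1.9425
  grad(y) = 15.1948, v = y - alpha*grad = 1.5155
  prox(v) = soft_thresh(1.5155, 0.0171) = 1.4984
f(x_2) = 7*1.4984^2 - 12*1.4984 + 0.61*|1.4984| = -1.3506


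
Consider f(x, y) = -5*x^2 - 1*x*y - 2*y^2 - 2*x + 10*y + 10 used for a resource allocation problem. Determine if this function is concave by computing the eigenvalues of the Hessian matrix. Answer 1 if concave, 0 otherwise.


The Hessian of f(x,y) = -5*x^2 - 1*x*y - 2*y^2 - 2*x + 10*y + 10 is:
H = [[-10, -1], [-1, -4]]
Trace = -10 - 4 = -14
Determinant = -10*-4 - (-1)^2 = 39
Discriminant = (-14)^2 - 4*39 = 40.0
Eigenvalues: lambda_1 = -10.1623, lambda_2 = -3.8377
The function is concave.

1


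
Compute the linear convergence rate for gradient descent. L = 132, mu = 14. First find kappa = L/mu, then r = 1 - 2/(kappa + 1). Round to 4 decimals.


Step 1: Compute the condition number.
kappa = L/mu = 132/14 = 9.4286
Step 2: Compute the convergence rate.
r = 1 - 2/(kappa + 1) = 1 - 2*mu/(L + mu) = (L - mu)/(L + mu) = 118/146 = 0.8082


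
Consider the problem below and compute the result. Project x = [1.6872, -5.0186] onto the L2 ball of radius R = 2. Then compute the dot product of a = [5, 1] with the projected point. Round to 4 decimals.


Step 1: Compute ||x|| (intermediates to 6 decimals).
||x|| = sqrt(1.6872^2 + (-5.0186)^2) = 5.294619
Step 2: Project.
Since ||x|| > R, scale = R/||x|| = 2/5.294619 = 0.377742, proj(x) = scale * x
proj(x) = [0.637326, -1.895736]
Step 3: Dot product.
a^T * proj(x) = 5*0.637326 + 1*(-1.895736) = 1.2909


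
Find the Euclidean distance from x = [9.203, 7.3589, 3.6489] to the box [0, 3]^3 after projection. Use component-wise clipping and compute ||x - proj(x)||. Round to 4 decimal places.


Project each component onto [0, 3].
clip(9.203) = 3.0, clip(7.3589) = 3.0, clip(3.6489) = 3.0
Projection = [3.0, 3.0, 3.0]
Squared diffs: [38.4772, 19.0, 0.4211]
Distance = sqrt(57.8983) = 7.6091


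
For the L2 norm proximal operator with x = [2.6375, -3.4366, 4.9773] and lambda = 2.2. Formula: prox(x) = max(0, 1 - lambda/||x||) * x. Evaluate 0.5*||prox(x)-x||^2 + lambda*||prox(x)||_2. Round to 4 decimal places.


Step 1: Compute ||x||.
||x|| = 6.5985
Step 2: Compute scaling factor.
scale = max(0, 1 - 2.2/6.5985) = 0.6666
Step 3: prox(x) = [1.7581, -2.2908, 3.3178]
||prox(x)|| = 4.3985
Step 4: Proximal objective.
0.5*||prox-x||^2 = 2.42
lambda*||prox|| = 9.6767
Total = 12.0967


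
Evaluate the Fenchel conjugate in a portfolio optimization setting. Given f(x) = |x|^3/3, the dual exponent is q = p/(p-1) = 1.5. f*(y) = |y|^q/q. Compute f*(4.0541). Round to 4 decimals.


The conjugate exponent q satisfies 1/p + 1/q = 1.
p = 3, so q = 3/(3 - 1) = 1.5
|y|^q = 4.0541^1.5 = 8.1628
f*(4.0541) = 8.1628 / 1.5 = 5.4419


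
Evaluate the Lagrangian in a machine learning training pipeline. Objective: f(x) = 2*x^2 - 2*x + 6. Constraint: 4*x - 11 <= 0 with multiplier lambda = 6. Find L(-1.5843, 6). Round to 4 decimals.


Step 1: Evaluate f(x).
f(-1.5843) = 2*(-1.5843)^2 - 2*(-1.5843) + 6 = 14.1886
Step 2: Evaluate g(x).
g(-1.5843) = 4*-1.5843 - 11 = -17.3372
Step 3: Compute Lagrangian.
L = 14.1886 + 6*-17.3372 = -89.8346


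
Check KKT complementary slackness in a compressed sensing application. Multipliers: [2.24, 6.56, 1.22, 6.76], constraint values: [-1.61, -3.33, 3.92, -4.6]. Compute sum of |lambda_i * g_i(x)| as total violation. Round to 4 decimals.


KKT complementary slackness check:
lambda_1 * g_1 = 2.24 * -1.61 = -3.6064
lambda_2 * g_2 = 6.56 * -3.33 = -21.8448
lambda_3 * g_3 = 1.22 * 3.92 = 4.7824
lambda_4 * g_4 = 6.76 * -4.6 = -31.096
Total violation = 3.6064 + 21.8448 + 4.7824 + 31.096 = 61.3296


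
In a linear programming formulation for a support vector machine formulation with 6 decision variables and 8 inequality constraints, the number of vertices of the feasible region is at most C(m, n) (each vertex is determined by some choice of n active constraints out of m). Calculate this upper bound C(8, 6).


Each vertex corresponds to some choice of n active constraints out of m, so the number of vertices is at most C(m, n) = m! / (n!(m-n)!).
m = 8, n = 6
Numerator: 8 * 7 * 6 * 5 * 4 * 3
Denominator: 6! = 720
C(8, 6) = 28


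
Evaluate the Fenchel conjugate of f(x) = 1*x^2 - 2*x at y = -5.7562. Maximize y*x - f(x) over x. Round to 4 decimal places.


f*(y) = sup_x {y*x - a*x^2 - b*x} = sup_x {(y-b)*x - a*x^2}
FOC: (y - b) - 2a*x = 0 => x* = (y - b)/(2a)
x* = (-5.7562 + 2)/(2*1) = -1.8781
f*(-5.7562) = (y-b)^2/(4a) = (-5.7562 + 2)^2/(4*1)
= 14.109/4 = 3.5273


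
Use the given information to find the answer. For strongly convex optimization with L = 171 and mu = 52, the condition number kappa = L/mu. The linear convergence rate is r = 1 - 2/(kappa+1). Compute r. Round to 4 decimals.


Step 1: Compute the condition number.
kappa = L/mu = 171/52 = 3.2885
Step 2: Compute the convergence rate.
r = 1 - 2/(kappa + 1) = 1 - 2*mu/(L + mu) = (L - mu)/(L + mu) = 119/223 = 0.5336


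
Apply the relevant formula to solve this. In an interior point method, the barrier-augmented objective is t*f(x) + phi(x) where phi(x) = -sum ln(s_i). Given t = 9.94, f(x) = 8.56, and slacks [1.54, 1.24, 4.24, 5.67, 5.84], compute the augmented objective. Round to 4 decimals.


Step 1: Compute log-barrier.
ln values: [0.4318, 0.2151, 1.4446, 1.7352, 1.7647]
phi = -(0.4318 + 0.2151 + 1.4446 + 1.7352 + 1.7647) = -5.5914
Step 2: Compute augmented objective.
t*f(x) = 9.94*8.56 = 85.0864
Total = 85.0864 - 5.5914 = 79.495


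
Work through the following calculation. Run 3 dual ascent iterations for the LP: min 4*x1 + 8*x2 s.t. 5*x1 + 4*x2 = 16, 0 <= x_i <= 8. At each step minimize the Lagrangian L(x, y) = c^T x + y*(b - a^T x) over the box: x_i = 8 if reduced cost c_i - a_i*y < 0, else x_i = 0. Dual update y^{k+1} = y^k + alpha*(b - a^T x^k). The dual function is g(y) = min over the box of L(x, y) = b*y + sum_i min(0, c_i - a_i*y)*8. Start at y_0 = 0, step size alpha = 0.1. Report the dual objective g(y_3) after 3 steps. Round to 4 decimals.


Dual ascent for LP: min 4*x1 + 8*x2, 5*x1 + 4*x2 = 16, 0 <= x_i <= 8
Step 1: y^k = 0.0, reduced costs: (4.0, 8.0)
  x^k = (0.0, 0.0), subgradient = b - a^T x = 16.0
  y^{k+1} = 0.0 + 0.1*16.0 = 1.6
Step 2: y^k = 1.6, reduced costs: (-4.0, 1.6)
  x^k = (8.0, 0.0), subgradient = b - a^T x = -24.0
  y^{k+1} = 1.6 + 0.1*-24.0 = -0.8
Step 3: y^k = -0.8, reduced costs: (8.0, 11.2)
  x^k = (0.0, 0.0), subgradient = b - a^T x = 16.0
  y^{k+1} = -0.8 + 0.1*16.0 = 0.8
Dual objective at y_3 = 0.8: reduced costs (0.0, 4.8), box minimizer x = (0.0, 0.0)
g(y_3) = b*y + (c1 - a1*y)*x1 + (c2 - a2*y)*x2 = 16*0.8 + 0.0*0.0 + 4.8*0.0 = 12.8 + 0.0 + 0.0 = 12.8


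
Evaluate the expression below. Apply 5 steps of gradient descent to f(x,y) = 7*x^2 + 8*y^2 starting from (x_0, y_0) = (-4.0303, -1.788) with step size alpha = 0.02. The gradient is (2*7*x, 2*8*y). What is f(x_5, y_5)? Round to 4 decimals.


Gradient descent on f(x,y) = 7*x^2 + 8*y^2.
Starting point: (-4.0303, -1.788), alpha = 0.02
Step 1: grad_x = 2*7*-4.0303 = -56.4242, grad_y = 2*8*-1.788 = -28.608
  x_1 = -4.0303 - 0.02*-56.4242 = -2.9018
  y_1 = -1.788 - 0.02*-28.608 = -1.2158
Step 2: grad_x = 2*7*-2.9018 = -40.6254, grad_y = 2*8*-1.2158 = -19.4534
  x_2 = -2.9018 - 0.02*-40.6254 = -2.0893
  y_2 = -1.2158 - 0.02*-19.4534 = -0.8268
Step 3: grad_x = 2*7*-2.0893 = -29.2503, grad_y = 2*8*-0.8268 = -13.2283
  x_3 = -2.0893 - 0.02*-29.2503 = -1.5043
  y_3 = -0.8268 - 0.02*-13.2283 = -0.5622
Step 4: grad_x = 2*7*-1.5043 = -21.0602, grad_y = 2*8*-0.5622 = -8.9953
  x_4 = -1.5043 - 0.02*-21.0602 = -1.0831
  y_4 = -0.5622 - 0.02*-8.9953 = -0.3823
Step 5: grad_x = 2*7*-1.0831 = -15.1634, grad_y = 2*8*-0.3823 = -6.1168
  x_5 = -1.0831 - 0.02*-15.1634 = -0.7798
  y_5 = -0.3823 - 0.02*-6.1168 = -0.26
f(-0.7798, -0.26) = 7*(-0.7798)^2 + 8*(-0.26)^2 = 4.7976


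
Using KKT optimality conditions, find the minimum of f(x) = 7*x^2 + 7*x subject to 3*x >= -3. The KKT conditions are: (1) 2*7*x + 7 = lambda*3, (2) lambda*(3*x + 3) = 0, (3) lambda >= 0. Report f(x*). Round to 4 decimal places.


Step 1: Try lambda = 0 (constraint inactive).
Stationarity: 2*7*x + 7 = 0
x* = -7/(2*7) = -0.5
Check constraint: 3*-0.5 = -1.5 >= -3 -- satisfied.
Step 2: Compute optimal value.
f(x*) = 7*(-0.5)^2 + 7*(-0.5) = -1.75


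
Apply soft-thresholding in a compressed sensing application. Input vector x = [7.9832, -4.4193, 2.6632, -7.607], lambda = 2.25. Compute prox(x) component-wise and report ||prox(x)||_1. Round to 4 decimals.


Soft-thresholding with lambda = 2.25:
prox(7.9832) = sign(7.9832)*max(|7.9832| - 2.25, 0) = 5.7332
prox(-4.4193) = sign(-4.4193)*max(|-4.4193| - 2.25, 0) = -2.1693
prox(2.6632) = sign(2.6632)*max(|2.6632| - 2.25, 0) = 0.4132
prox(-7.607) = sign(-7.607)*max(|-7.607| - 2.25, 0) = -5.357
prox(x) = [5.7332, -2.1693, 0.4132, -5.357]
||prox(x)||_1 = 5.7332 + 2.1693 + 0.4132 + 5.357 = 13.6727


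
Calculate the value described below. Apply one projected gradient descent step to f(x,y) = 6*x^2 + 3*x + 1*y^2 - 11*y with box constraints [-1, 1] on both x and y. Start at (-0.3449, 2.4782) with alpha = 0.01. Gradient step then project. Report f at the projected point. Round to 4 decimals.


Step 1: Compute gradient at (-0.3449, 2.4782).
grad_x = 2*6*-0.3449 + 3 = -1.1388
grad_y = 2*1*2.4782 - 11 = -6.0436
Step 2: Gradient step.
x_raw = -0.3449 - 0.01*-1.1388 = -0.3335
y_raw = 2.4782 - 0.01*-6.0436 = 2.5386
Step 3: Project onto [-1, 1].
x_proj = clip(-0.3335) = -0.3335
y_proj = clip(2.5386) = 1.0
Step 4: Evaluate f.
f(-0.3335, 1.0) = -10.3332


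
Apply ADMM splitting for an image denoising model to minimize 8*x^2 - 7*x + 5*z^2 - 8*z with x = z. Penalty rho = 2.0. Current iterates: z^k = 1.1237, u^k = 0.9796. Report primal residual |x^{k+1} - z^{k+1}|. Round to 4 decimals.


ADMM iteration with rho = 2.0, z^k = 1.1237, u^k = 0.9796
Step 1: x-update.
Minimize 8*x^2 - 7*x + (2.0/2)*(x - 1.1237 + 0.9796)^2
FOC: (2*8 + 2.0)*x = 7 + 2.0*(1.1237 - 0.9796)
x^{k+1} = 0.4049
Step 2: z-update.
Minimize 5*z^2 - 8*z + (2.0/2)*(0.4049 - z + 0.9796)^2
FOC: (2*5 + 2.0)*z = 8 + 2.0*(0.4049 + 0.9796)
z^{k+1} = 0.8974
Step 3: u-update.
u^{k+1} = 0.9796 + 0.4049 - 0.8974 = 0.4871
Step 4: Primal residual = |0.4049 - 0.8974| = 0.4925


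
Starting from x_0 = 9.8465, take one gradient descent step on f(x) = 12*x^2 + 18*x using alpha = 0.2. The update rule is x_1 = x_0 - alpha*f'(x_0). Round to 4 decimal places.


We compute the gradient at x_0 and apply the update.
f'(x) = 24*x + 18
f'(9.8465) = 24*9.8465 + 18 = 254.316
x_1 = 9.8465 - 0.2*254.316 = -41.0167


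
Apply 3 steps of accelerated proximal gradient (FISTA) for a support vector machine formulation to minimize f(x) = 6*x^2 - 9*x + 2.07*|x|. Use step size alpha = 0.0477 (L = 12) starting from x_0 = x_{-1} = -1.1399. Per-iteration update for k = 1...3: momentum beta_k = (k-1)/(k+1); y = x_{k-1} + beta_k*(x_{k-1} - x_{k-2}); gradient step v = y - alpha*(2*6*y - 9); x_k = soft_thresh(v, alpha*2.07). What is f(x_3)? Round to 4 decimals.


FISTA on f(x) = 6*x^2 - 9*x + 2.07*|x|
L = 12, alpha = 0.0477
Iteration 1: beta = 0.0, y = -1.1399 + 0.0*(-1.1399 + 1.1399) = -1.1399
  grad(y) = -22.6788, v = y - alpha*grad = -0.0581
  prox(v) = soft_thresh(-0.0581, 0.0987) = 0.0
Iteration 2: beta = 0.3333, y = 0.0 + 0.3333*(0.0 + 1.1399) = 0.38
  grad(y) = -4.4404, v = y - alpha*grad = 0.5918
  prox(v) = soft_thresh(0.5918, 0.0987) = 0.493
Iteration 3: beta = 0.5, y = 0.493 + 0.5*(0.493 - 0.0) = 0.7396
  grad(y) = -0.1254, v = y - alpha*grad = 0.7455
  prox(v) = soft_thresh(0.7455, 0.0987) = 0.6468
f(x_3) = 6*0.6468^2 - 9*0.6468 + 2.07*|0.6468| = -1.9722


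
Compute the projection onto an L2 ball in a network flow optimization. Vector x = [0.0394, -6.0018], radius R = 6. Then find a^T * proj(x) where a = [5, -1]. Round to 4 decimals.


Step 1: Compute ||x|| (intermediates to 6 decimals).
||x|| = sqrt(0.0394^2 + (-6.0018)^2) = 6.001929
Step 2: Project.
Since ||x|| > R, scale = R/||x|| = 6/6.001929 = 0.999679, proj(x) = scale * x
proj(x) = [0.039387, -5.999873]
Step 3: Dot product.
a^T * proj(x) = 5*0.039387 - 1*(-5.999873) = 6.1968


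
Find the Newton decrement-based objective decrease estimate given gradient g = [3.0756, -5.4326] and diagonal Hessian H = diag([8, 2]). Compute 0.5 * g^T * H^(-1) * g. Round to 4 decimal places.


Step 1: H is diagonal, so H^(-1) * g = [0.3845, -2.7163].
Step 2: g^T H^(-1) g = sum_i g_i^2 / H_ii
  = (3.0756)^2/8 + (-5.4326)^2/2
  = 1.1824 + 14.7566 = 15.939
Step 3: Objective decrease = 0.5 * g^T H^(-1) g = 7.9695


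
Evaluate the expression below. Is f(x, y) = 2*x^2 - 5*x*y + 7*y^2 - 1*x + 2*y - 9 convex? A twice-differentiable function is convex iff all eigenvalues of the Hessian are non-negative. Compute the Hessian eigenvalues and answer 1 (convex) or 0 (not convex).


The Hessian of f(x,y) = 2*x^2 - 5*x*y + 7*y^2 - 1*x + 2*y - 9 is:
H = [[4, -5], [-5, 14]]
Trace = 4 + 14 = 18
Determinant = 4*14 - (-5)^2 = 31
Discriminant = (18)^2 - 4*31 = 200.0
Eigenvalues: lambda_1 = 1.9289, lambda_2 = 16.0711
The function is convex.

1


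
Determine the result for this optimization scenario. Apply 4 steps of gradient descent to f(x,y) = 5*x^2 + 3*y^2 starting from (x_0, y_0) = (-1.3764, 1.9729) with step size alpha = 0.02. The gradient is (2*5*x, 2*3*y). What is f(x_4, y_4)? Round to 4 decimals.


Gradient descent on f(x,y) = 5*x^2 + 3*y^2.
Starting point: (-1.3764, 1.9729), alpha = 0.02
Step 1: grad_x = 2*5*-1.3764 = -13.764, grad_y = 2*3*1.9729 = 11.8374
  x_1 = -1.3764 - 0.02*-13.764 = -1.1011
  y_1 = 1.9729 - 0.02*11.8374 = 1.7362
Step 2: grad_x = 2*5*-1.1011 = -11.0112, grad_y = 2*3*1.7362 = 10.4169
  x_2 = -1.1011 - 0.02*-11.0112 = -0.8809
  y_2 = 1.7362 - 0.02*10.4169 = 1.5278
Step 3: grad_x = 2*5*-0.8809 = -8.809, grad_y = 2*3*1.5278 = 9.1669
  x_3 = -0.8809 - 0.02*-8.809 = -0.7047
  y_3 = 1.5278 - 0.02*9.1669 = 1.3445
Step 4: grad_x = 2*5*-0.7047 = -7.0472, grad_y = 2*3*1.3445 = 8.0669
  x_4 = -0.7047 - 0.02*-7.0472 = -0.5638
  y_4 = 1.3445 - 0.02*8.0669 = 1.1831
f(-0.5638, 1.1831) = 5*(-0.5638)^2 + 3*1.1831^2 = 5.7887


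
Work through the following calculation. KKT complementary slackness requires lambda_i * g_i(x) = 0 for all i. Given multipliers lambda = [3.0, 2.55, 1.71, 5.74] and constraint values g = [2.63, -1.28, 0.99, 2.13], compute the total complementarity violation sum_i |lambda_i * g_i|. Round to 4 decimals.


KKT complementary slackness check:
lambda_1 * g_1 = 3.0 * 2.63 = 7.89
lambda_2 * g_2 = 2.55 * -1.28 = -3.264
lambda_3 * g_3 = 1.71 * 0.99 = 1.6929
lambda_4 * g_4 = 5.74 * 2.13 = 12.2262
Total violation = 7.89 + 3.264 + 1.6929 + 12.2262 = 25.0731


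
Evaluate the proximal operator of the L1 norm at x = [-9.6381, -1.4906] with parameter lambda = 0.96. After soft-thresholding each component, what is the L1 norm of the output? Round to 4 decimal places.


Soft-thresholding with lambda = 0.96:
prox(-9.6381) = sign(-9.6381)*max(|-9.6381| - 0.96, 0) = -8.6781
prox(-1.4906) = sign(-1.4906)*max(|-1.4906| - 0.96, 0) = -0.5306
prox(x) = [-8.6781, -0.5306]
||prox(x)||_1 = 8.6781 + 0.5306 = 9.2087


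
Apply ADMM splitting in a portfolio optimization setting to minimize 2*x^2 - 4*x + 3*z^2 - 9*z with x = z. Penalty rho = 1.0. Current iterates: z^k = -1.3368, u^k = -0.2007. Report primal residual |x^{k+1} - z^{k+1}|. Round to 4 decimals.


ADMM iteration with rho = 1.0, z^k = -1.3368, u^k = -0.2007
Step 1: x-update.
Minimize 2*x^2 - 4*x + (1.0/2)*(x + 1.3368 - 0.2007)^2
FOC: (2*2 + 1.0)*x = 4 + 1.0*(-1.3368 + 0.2007)
x^{k+1} = 0.5728
Step 2: z-update.
Minimize 3*z^2 - 9*z + (1.0/2)*(0.5728 - z - 0.2007)^2
FOC: (2*3 + 1.0)*z = 9 + 1.0*(0.5728 - 0.2007)
z^{k+1} = 1.3389
Step 3: u-update.
u^{k+1} = -0.2007 + 0.5728 - 1.3389 = -0.9668
Step 4: Primal residual = |0.5728 - 1.3389| = 0.7661


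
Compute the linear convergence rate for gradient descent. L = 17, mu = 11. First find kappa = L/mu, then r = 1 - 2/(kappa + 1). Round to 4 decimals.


Step 1: Compute the condition number.
kappa = L/mu = 17/11 = 1.5455
Step 2: Compute the convergence rate.
r = 1 - 2/(kappa + 1) = 1 - 2*mu/(L + mu) = (L - mu)/(L + mu) = 6/28 = 0.2143


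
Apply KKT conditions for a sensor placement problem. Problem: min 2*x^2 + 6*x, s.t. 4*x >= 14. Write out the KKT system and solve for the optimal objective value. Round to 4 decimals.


Step 1: Try lambda = 0 (constraint inactive).
x_unc = -6/(2*2) = -1.5
Check: 4*-1.5 = -6.0 < 14 -- violated!
Step 2: Constraint must be active: 4*x = 14
x* = 14/4 = 3.5
lambda = (2*2*3.5 + 6)/4 = 5.0
Step 3: Compute optimal value.
f(x*) = 2*3.5^2 + 6*3.5 = 45.5


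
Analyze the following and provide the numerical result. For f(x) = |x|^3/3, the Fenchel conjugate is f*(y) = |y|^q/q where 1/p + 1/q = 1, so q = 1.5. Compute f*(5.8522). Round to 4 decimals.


The conjugate exponent q satisfies 1/p + 1/q = 1.
p = 3, so q = 3/(3 - 1) = 1.5
|y|^q = 5.8522^1.5 = 14.1572
f*(5.8522) = 14.1572 / 1.5 = 9.4382


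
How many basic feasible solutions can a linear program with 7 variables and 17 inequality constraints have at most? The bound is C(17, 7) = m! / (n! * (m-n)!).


Each vertex corresponds to some choice of n active constraints out of m, so the number of vertices is at most C(m, n) = m! / (n!(m-n)!).
m = 17, n = 7
Numerator: 17 * 16 * 15 * 14 * 13 * 12 * 11
Denominator: 7! = 5040
C(17, 7) = 19448


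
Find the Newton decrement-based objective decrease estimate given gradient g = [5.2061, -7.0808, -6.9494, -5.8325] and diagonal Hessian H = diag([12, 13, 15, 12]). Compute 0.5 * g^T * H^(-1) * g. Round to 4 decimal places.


Step 1: H is diagonal, so H^(-1) * g = [0.4338, -0.5447, -0.4633, -0.486].
Step 2: g^T H^(-1) g = sum_i g_i^2 / H_ii
  = (5.2061)^2/12 + (-7.0808)^2/13 + (-6.9494)^2/15 + (-5.8325)^2/12
  = 2.2586 + 3.8567 + 3.2196 + 2.8348 = 12.1698
Step 3: Objective decrease = 0.5 * g^T H^(-1) g = 6.0849


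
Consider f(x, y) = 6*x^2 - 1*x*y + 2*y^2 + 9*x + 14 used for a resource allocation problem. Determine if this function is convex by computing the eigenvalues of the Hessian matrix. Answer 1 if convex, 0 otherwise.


The Hessian of f(x,y) = 6*x^2 - 1*x*y + 2*y^2 + 9*x + 14 is:
H = [[12, -1], [-1, 4]]
Trace = 12 + 4 = 16
Determinant = 12*4 - (-1)^2 = 47
Discriminant = (16)^2 - 4*47 = 68.0
Eigenvalues: lambda_1 = 3.8769, lambda_2 = 12.1231
The function is convex.

1


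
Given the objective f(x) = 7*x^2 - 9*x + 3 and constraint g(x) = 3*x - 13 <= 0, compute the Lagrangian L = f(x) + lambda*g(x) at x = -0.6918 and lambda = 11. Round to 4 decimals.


Step 1: Evaluate f(x).
f(-0.6918) = 7*(-0.6918)^2 - 9*(-0.6918) + 3 = 12.5763
Step 2: Evaluate g(x).
g(-0.6918) = 3*-0.6918 - 13 = -15.0754
Step 3: Compute Lagrangian.
L = 12.5763 + 11*-15.0754 = -153.2531


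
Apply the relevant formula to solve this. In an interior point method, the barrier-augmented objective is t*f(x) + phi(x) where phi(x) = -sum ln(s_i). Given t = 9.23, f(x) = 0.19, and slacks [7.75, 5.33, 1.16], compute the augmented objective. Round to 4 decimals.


Step 1: Compute log-barrier.
ln values: [2.0477, 1.6734, 0.1484]
phi = -(2.0477 + 1.6734 + 0.1484) = -3.8695
Step 2: Compute augmented objective.
t*f(x) = 9.23*0.19 = 1.7537
Total = 1.7537 - 3.8695 = -2.1158


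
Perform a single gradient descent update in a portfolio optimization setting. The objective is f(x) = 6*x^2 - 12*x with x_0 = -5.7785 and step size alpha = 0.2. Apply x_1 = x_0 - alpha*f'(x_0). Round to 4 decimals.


We compute the gradient at x_0 and apply the update.
f'(x) = 12*x - 12
f'(-5.7785) = 12*-5.7785 - 12 = -81.342
x_1 = -5.7785 - 0.2*-81.342 = 10.4899


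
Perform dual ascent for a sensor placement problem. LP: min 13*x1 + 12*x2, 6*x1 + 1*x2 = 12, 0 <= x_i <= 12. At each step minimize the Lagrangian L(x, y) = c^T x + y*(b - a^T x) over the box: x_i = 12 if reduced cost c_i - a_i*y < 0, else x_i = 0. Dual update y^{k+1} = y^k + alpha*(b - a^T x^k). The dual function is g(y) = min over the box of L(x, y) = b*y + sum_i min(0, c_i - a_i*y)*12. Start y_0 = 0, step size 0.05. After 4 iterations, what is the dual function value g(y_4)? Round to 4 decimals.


Dual ascent for LP: min 13*x1 + 12*x2, 6*x1 + 1*x2 = 12, 0 <= x_i <= 12
Step 1: y^k = 0.0, reduced costs: (13.0, 12.0)
  x^k = (0.0, 0.0), subgradient = b - a^T x = 12.0
  y^{k+1} = 0.0 + 0.05*12.0 = 0.6
Step 2: y^k = 0.6, reduced costs: (9.4, 11.4)
  x^k = (0.0, 0.0), subgradient = b - a^T x = 12.0
  y^{k+1} = 0.6 + 0.05*12.0 = 1.2
Step 3: y^k = 1.2, reduced costs: (5.8, 10.8)
  x^k = (0.0, 0.0), subgradient = b - a^T x = 12.0
  y^{k+1} = 1.2 + 0.05*12.0 = 1.8
Step 4: y^k = 1.8, reduced costs: (2.2, 10.2)
  x^k = (0.0, 0.0), subgradient = b - a^T x = 12.0
  y^{k+1} = 1.8 + 0.05*12.0 = 2.4
Dual objective at y_4 = 2.4: reduced costs (-1.4, 9.6), box minimizer x = (12.0, 0.0)
g(y_4) = b*y + (c1 - a1*y)*x1 + (c2 - a2*y)*x2 = 12*2.4 + (-1.4)*12.0 + 9.6*0.0 = 28.8 - 16.8 + 0.0 = 12.0


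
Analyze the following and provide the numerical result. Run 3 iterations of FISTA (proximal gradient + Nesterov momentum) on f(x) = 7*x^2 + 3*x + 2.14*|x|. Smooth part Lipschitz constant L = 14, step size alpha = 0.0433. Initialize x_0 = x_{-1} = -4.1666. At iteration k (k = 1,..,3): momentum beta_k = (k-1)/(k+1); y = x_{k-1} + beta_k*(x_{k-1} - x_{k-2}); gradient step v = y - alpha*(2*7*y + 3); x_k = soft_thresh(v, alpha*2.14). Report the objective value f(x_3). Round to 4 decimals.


FISTA on f(x) = 7*x^2 + 3*x + 2.14*|x|
L = 14, alpha = 0.0433
Iteration 1: beta = 0.0, y = -4.1666 + 0.0*(-4.1666 + 4.1666) = -4.1666
  grad(y) = -55.3324, v = y - alpha*grad = -1.7707
  prox(v) = soft_thresh(-1.7707, 0.0927) = -1.678
Iteration 2: beta = 0.3333, y = -1.678 + 0.3333*(-1.678 + 4.1666) = -0.8485
  grad(y) = -8.8794, v = y - alpha*grad = -0.464
  prox(v) = soft_thresh(-0.464, 0.0927) = -0.3714
Iteration 3: beta = 0.5, y = -0.3714 + 0.5*(-0.3714 + 1.678) = 0.2819
  grad(y) = 6.9472, v = y - alpha*grad = -0.0189
  prox(v) = soft_thresh(-0.0189, 0.0927) = 0.0
f(x_3) = 7*0.0^2 + 3*0.0 + 2.14*|0.0| = 0.0


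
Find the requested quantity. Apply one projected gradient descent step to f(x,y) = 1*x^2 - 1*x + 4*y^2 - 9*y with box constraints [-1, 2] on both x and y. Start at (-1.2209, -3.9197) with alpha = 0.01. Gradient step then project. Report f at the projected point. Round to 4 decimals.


Step 1: Compute gradient at (-1.2209, -3.9197).
grad_x = 2*1*-1.2209 - 1 = -3.4418
grad_y = 2*4*-3.9197 - 9 = -40.3576
Step 2: Gradient step.
x_raw = -1.2209 - 0.01*-3.4418 = -1.1865
y_raw = -3.9197 - 0.01*-40.3576 = -3.5161
Step 3: Project onto [-1, 2].
x_proj = clip(-1.1865) = -1.0
y_proj = clip(-3.5161) = -1.0
Step 4: Evaluate f.
f(-1.0, -1.0) = 15.0


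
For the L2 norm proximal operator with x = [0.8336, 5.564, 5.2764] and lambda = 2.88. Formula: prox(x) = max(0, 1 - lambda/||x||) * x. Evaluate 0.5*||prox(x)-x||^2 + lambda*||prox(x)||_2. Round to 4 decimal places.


Step 1: Compute ||x||.
||x|| = 7.7132
Step 2: Compute scaling factor.
scale = max(0, 1 - 2.88/7.7132) = 0.6266
Step 3: prox(x) = [0.5223, 3.4865, 3.3063]
||prox(x)|| = 4.8332
Step 4: Proximal objective.
0.5*||prox-x||^2 = 4.1472
lambda*||prox|| = 13.9196
Total = 18.0668


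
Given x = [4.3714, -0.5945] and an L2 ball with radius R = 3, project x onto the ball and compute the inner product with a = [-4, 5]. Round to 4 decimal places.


Step 1: Compute ||x|| (intermediates to 6 decimals).
||x|| = sqrt(4.3714^2 + (-0.5945)^2) = 4.41164
Step 2: Project.
Since ||x|| > R, scale = R/||x|| = 3/4.41164 = 0.680019, proj(x) = scale * x
proj(x) = [2.972635, -0.404271]
Step 3: Dot product.
a^T * proj(x) = -4*2.972635 + 5*(-0.404271) = -13.9119


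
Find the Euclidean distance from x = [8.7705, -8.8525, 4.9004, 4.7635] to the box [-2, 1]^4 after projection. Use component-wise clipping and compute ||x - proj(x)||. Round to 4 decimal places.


Project each component onto [-2, 1].
clip(8.7705) = 1.0, clip(-8.8525) = -2.0, clip(4.9004) = 1.0, clip(4.7635) = 1.0
Projection = [1.0, -2.0, 1.0, 1.0]
Squared diffs: [60.3807, 46.9568, 15.2131, 14.1639]
Distance = sqrt(136.7145) = 11.6925


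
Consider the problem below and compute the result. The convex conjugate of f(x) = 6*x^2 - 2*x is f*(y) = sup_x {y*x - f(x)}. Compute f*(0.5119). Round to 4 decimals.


f*(y) = sup_x {y*x - a*x^2 - b*x} = sup_x {(y-b)*x - a*x^2}
FOC: (y - b) - 2a*x = 0 => x* = (y - b)/(2a)
x* = (0.5119 + 2)/(2*6) = 0.2093
f*(0.5119) = (y-b)^2/(4a) = (0.5119 + 2)^2/(4*6)
= 6.3096/24 = 0.2629


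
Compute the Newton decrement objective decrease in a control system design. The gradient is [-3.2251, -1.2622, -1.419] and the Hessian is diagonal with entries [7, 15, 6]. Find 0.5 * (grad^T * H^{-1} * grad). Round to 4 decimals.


Step 1: H is diagonal, so H^(-1) * g = [-0.4607, -0.0841, -0.2365].
Step 2: g^T H^(-1) g = sum_i g_i^2 / H_ii
  = (-3.2251)^2/7 + (-1.2622)^2/15 + (-1.419)^2/6
  = 1.4859 + 0.1062 + 0.3356 = 1.9277
Step 3: Objective decrease = 0.5 * g^T H^(-1) g = 0.9638


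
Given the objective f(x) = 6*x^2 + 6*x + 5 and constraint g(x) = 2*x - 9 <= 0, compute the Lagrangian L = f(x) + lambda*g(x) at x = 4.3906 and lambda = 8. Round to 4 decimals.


Step 1: Evaluate f(x).
f(4.3906) = 6*4.3906^2 + 6*4.3906 + 5 = 147.0078
Step 2: Evaluate g(x).
g(4.3906) = 2*4.3906 - 9 = -0.2188
Step 3: Compute Lagrangian.
L = 147.0078 + 8*-0.2188 = 145.2574


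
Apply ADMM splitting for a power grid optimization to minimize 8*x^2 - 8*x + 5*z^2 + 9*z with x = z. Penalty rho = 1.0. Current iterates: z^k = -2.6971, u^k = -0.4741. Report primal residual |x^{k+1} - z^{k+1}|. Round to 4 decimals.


ADMM iteration with rho = 1.0, z^k = -2.6971, u^k = -0.4741
Step 1: x-update.
Minimize 8*x^2 - 8*x + (1.0/2)*(x + 2.6971 - 0.4741)^2
FOC: (2*8 + 1.0)*x = 8 + 1.0*(-2.6971 + 0.4741)
x^{k+1} = 0.3398
Step 2: z-update.
Minimize 5*z^2 + 9*z + (1.0/2)*(0.3398 - z - 0.4741)^2
FOC: (2*5 + 1.0)*z = -9 + 1.0*(0.3398 - 0.4741)
z^{k+1} = -0.8304
Step 3: u-update.
u^{k+1} = -0.4741 + 0.3398 + 0.8304 = 0.6961
Step 4: Primal residual = |0.3398 + 0.8304| = 1.1702


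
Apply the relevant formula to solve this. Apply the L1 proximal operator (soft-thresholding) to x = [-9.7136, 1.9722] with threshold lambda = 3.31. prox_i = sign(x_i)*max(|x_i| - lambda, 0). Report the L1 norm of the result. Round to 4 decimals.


Soft-thresholding with lambda = 3.31:
prox(-9.7136) = sign(-9.7136)*max(|-9.7136| - 3.31, 0) = -6.4036
prox(1.9722) = sign(1.9722)*max(|1.9722| - 3.31, 0) = 0.0
prox(x) = [-6.4036, 0.0]
||prox(x)||_1 = 6.4036 + 0.0 = 6.4036


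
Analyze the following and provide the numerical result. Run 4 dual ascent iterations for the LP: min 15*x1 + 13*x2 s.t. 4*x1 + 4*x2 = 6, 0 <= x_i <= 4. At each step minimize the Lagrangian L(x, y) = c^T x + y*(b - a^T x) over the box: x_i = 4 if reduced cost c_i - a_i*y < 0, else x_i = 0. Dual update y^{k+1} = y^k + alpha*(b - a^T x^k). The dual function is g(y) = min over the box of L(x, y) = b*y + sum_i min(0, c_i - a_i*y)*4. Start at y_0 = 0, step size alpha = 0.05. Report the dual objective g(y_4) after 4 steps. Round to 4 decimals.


Dual ascent for LP: min 15*x1 + 13*x2, 4*x1 + 4*x2 = 6, 0 <= x_i <= 4
Step 1: y^k = 0.0, reduced costs: (15.0, 13.0)
  x^k = (0.0, 0.0), subgradient = b - a^T x = 6.0
  y^{k+1} = 0.0 + 0.05*6.0 = 0.3
Step 2: y^k = 0.3, reduced costs: (13.8, 11.8)
  x^k = (0.0, 0.0), subgradient = b - a^T x = 6.0
  y^{k+1} = 0.3 + 0.05*6.0 = 0.6
Step 3: y^k = 0.6, reduced costs: (12.6, 10.6)
  x^k = (0.0, 0.0), subgradient = b - a^T x = 6.0
  y^{k+1} = 0.6 + 0.05*6.0 = 0.9
Step 4: y^k = 0.9, reduced costs: (11.4, 9.4)
  x^k = (0.0, 0.0), subgradient = b - a^T x = 6.0
  y^{k+1} = 0.9 + 0.05*6.0 = 1.2
Dual objective at y_4 = 1.2: reduced costs (10.2, 8.2), box minimizer x = (0.0, 0.0)
g(y_4) = b*y + (c1 - a1*y)*x1 + (c2 - a2*y)*x2 = 6*1.2 + 10.2*0.0 + 8.2*0.0 = 7.2 + 0.0 + 0.0 = 7.2


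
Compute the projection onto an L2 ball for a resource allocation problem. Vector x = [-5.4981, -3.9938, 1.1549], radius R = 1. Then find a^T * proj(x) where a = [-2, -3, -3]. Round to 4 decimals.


Step 1: Compute ||x|| (intermediates to 6 decimals).
||x|| = sqrt((-5.4981)^2 + (-3.9938)^2 + 1.1549^2) = 6.892992
Step 2: Project.
Since ||x|| > R, scale = R/||x|| = 1/6.892992 = 0.145075, proj(x) = scale * x
proj(x) = [-0.797637, -0.579401, 0.167547]
Step 3: Dot product.
a^T * proj(x) = -2*(-0.797637) - 3*(-0.579401) - 3*0.167547 = 2.8308


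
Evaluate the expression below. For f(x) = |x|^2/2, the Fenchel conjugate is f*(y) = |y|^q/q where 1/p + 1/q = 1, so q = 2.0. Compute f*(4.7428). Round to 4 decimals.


The conjugate exponent q satisfies 1/p + 1/q = 1.
p = 2, so q = 2/(2 - 1) = 2.0
|y|^q = 4.7428^2.0 = 22.4942
f*(4.7428) = 22.4942 / 2.0 = 11.2471


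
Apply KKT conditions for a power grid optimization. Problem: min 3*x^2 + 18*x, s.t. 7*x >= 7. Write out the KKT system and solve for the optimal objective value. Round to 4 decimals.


Step 1: Try lambda = 0 (constraint inactive).
x_unc = -18/(2*3) = -3.0
Check: 7*-3.0 = -21.0 < 7 -- violated!
Step 2: Constraint must be active: 7*x = 7
x* = 7/7 = 1.0
lambda = (2*3*1.0 + 18)/7 = 3.4286
Step 3: Compute optimal value.
f(x*) = 3*1.0^2 + 18*1.0 = 21.0


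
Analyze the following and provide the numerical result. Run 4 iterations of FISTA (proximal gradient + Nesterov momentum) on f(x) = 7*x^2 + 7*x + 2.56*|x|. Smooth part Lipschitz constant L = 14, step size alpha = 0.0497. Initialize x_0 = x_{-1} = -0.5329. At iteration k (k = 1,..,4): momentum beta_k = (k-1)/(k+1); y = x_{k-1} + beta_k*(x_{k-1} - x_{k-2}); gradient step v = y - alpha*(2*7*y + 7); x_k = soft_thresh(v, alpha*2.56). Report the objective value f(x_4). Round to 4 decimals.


FISTA on f(x) = 7*x^2 + 7*x + 2.56*|x|
L = 14, alpha = 0.0497
Iteration 1: beta = 0.0, y = -0.5329 + 0.0*(-0.5329 + 0.5329) = -0.5329
  grad(y) = -0.4606, v = y - alpha*grad = -0.51
  prox(v) = soft_thresh(-0.51, 0.1272) = -0.3828
Iteration 2: beta = 0.3333, y = -0.3828 + 0.3333*(-0.3828 + 0.5329) = -0.3327
  grad(y) = 2.3417, v = y - alpha*grad = -0.4491
  prox(v) = soft_thresh(-0.4491, 0.1272) = -0.3219
Iteration 3: beta = 0.5, y = -0.3219 + 0.5*(-0.3219 + 0.3828) = -0.2914
  grad(y) = 2.9198, v = y - alpha*grad = -0.4366
  prox(v) = soft_thresh(-0.4366, 0.1272) = -0.3093
Iteration 4: beta = 0.6, y = -0.3093 + 0.6*(-0.3093 + 0.3219) = -0.3018
  grad(y) = 2.775, v = y - alpha*grad = -0.4397
  prox(v) = soft_thresh(-0.4397, 0.1272) = -0.3125
f(x_4) = 7*(-0.3125)^2 + 7*(-0.3125) + 2.56*|-0.3125| = -0.7039


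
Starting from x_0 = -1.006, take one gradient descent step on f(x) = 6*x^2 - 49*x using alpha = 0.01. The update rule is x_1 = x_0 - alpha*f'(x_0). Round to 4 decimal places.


We compute the gradient at x_0 and apply the update.
f'(x) = 12*x - 49
f'(-1.006) = 12*-1.006 - 49 = -61.072
x_1 = -1.006 - 0.01*-61.072 = -0.3953


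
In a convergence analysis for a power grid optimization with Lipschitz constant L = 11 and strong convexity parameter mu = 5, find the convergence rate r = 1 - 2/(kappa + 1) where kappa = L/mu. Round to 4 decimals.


Step 1: Compute the condition number.
kappa = L/mu = 11/5 = 2.2
Step 2: Compute the convergence rate.
r = 1 - 2/(kappa + 1) = 1 - 2*mu/(L + mu) = (L - mu)/(L + mu) = 6/16 = 0.375


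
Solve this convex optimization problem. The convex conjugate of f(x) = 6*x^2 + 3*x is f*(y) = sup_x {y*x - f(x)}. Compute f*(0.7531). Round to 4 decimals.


f*(y) = sup_x {y*x - a*x^2 - b*x} = sup_x {(y-b)*x - a*x^2}
FOC: (y - b) - 2a*x = 0 => x* = (y - b)/(2a)
x* = (0.7531 - 3)/(2*6) = -0.1872
f*(0.7531) = (y-b)^2/(4a) = (0.7531 - 3)^2/(4*6)
= 5.0486/24 = 0.2104


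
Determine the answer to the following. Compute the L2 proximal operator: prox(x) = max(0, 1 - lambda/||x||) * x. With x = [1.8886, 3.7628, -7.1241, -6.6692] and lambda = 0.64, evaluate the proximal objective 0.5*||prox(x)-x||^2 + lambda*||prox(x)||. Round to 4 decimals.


Step 1: Compute ||x||.
||x|| = 10.6281
Step 2: Compute scaling factor.
scale = max(0, 1 - 0.64/10.6281) = 0.9398
Step 3: prox(x) = [1.7749, 3.5362, -6.6951, -6.2676]
||prox(x)|| = 9.9881
Step 4: Proximal objective.
0.5*||prox-x||^2 = 0.2048
lambda*||prox|| = 6.3924
Total = 6.5972


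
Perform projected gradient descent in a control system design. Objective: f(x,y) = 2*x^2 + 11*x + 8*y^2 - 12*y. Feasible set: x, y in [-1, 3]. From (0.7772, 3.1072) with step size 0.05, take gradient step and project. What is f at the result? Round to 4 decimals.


Step 1: Compute gradient at (0.7772, 3.1072).
grad_x = 2*2*0.7772 + 11 = 14.1088
grad_y = 2*8*3.1072 - 12 = 37.7152
Step 2: Gradient step.
x_raw = 0.7772 - 0.05*14.1088 = 0.0718
y_raw = 3.1072 - 0.05*37.7152 = 1.2214
Step 3: Project onto [-1, 3].
x_proj = clip(0.0718) = 0.0718
y_proj = clip(1.2214) = 1.2214
Step 4: Evaluate f.
f(0.0718, 1.2214) = -1.9223


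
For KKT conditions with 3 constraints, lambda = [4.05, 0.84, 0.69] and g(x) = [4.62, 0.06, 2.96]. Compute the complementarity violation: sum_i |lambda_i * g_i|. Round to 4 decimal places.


KKT complementary slackness check:
lambda_1 * g_1 = 4.05 * 4.62 = 18.711
lambda_2 * g_2 = 0.84 * 0.06 = 0.0504
lambda_3 * g_3 = 0.69 * 2.96 = 2.0424
Total violation = 18.711 + 0.0504 + 2.0424 = 20.8038


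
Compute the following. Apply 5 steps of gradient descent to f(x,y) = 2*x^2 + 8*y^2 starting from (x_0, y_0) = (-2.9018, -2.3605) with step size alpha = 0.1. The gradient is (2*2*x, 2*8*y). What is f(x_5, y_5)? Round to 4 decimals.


Gradient descent on f(x,y) = 2*x^2 + 8*y^2.
Starting point: (-2.9018, -2.3605), alpha = 0.1
Step 1: grad_x = 2*2*-2.9018 = -11.6072, grad_y = 2*8*-2.3605 = -37.768
  x_1 = -2.9018 - 0.1*-11.6072 = -1.7411
  y_1 = -2.3605 - 0.1*-37.768 = 1.4163
Step 2: grad_x = 2*2*-1.7411 = -6.9643, grad_y = 2*8*1.4163 = 22.6608
  x_2 = -1.7411 - 0.1*-6.9643 = -1.0446
  y_2 = 1.4163 - 0.1*22.6608 = -0.8498
Step 3: grad_x = 2*2*-1.0446 = -4.1786, grad_y = 2*8*-0.8498 = -13.5965
  x_3 = -1.0446 - 0.1*-4.1786 = -0.6268
  y_3 = -0.8498 - 0.1*-13.5965 = 0.5099
Step 4: grad_x = 2*2*-0.6268 = -2.5072, grad_y = 2*8*0.5099 = 8.1579
  x_4 = -0.6268 - 0.1*-2.5072 = -0.3761
  y_4 = 0.5099 - 0.1*8.1579 = -0.3059
Step 5: grad_x = 2*2*-0.3761 = -1.5043, grad_y = 2*8*-0.3059 = -4.8947
  x_5 = -0.3761 - 0.1*-1.5043 = -0.2256
  y_5 = -0.3059 - 0.1*-4.8947 = 0.1836
f(-0.2256, 0.1836) = 2*(-0.2256)^2 + 8*0.1836^2 = 0.3714


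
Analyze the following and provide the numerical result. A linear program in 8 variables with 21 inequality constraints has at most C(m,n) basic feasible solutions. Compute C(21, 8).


Each vertex corresponds to some choice of n active constraints out of m, so the number of vertices is at most C(m, n) = m! / (n!(m-n)!).
m = 21, n = 8
Numerator: 21 * 20 * 19 * 18 * 17 * 16 * 15 * 14
Denominator: 8! = 40320
C(21, 8) = 203490


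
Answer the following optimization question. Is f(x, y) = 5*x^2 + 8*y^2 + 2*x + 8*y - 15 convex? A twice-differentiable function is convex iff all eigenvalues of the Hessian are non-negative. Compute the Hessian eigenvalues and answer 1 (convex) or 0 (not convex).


The Hessian of f(x,y) = 5*x^2 + 8*y^2 + 2*x + 8*y - 15 is:
H = [[10, 0], [0, 16]]
Trace = 10 + 16 = 26
Determinant = 10*16 - (0)^2 = 160
Discriminant = (26)^2 - 4*160 = 36.0
Eigenvalues: lambda_1 = 10.0, lambda_2 = 16.0
The function is convex.

1


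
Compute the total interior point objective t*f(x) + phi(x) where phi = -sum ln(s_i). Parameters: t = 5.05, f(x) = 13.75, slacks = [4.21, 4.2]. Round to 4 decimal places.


Step 1: Compute log-barrier.
ln values: [1.4375, 1.4351]
phi = -(1.4375 + 1.4351) = -2.8725
Step 2: Compute augmented objective.
t*f(x) = 5.05*13.75 = 69.4375
Total = 69.4375 - 2.8725 = 66.565


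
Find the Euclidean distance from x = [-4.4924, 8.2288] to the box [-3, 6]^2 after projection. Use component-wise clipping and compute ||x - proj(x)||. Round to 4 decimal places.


Project each component onto [-3, 6].
clip(-4.4924) = -3.0, clip(8.2288) = 6.0
Projection = [-3.0, 6.0]
Squared diffs: [2.2273, 4.9675]
Distance = sqrt(7.1948) = 2.6823


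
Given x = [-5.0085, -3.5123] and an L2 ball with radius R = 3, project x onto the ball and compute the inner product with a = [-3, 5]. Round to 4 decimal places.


Step 1: Compute ||x|| (intermediates to 6 decimals).
||x|| = sqrt((-5.0085)^2 + (-3.5123)^2) = 6.117297
Step 2: Project.
Since ||x|| > R, scale = R/||x|| = 3/6.117297 = 0.490413, proj(x) = scale * x
proj(x) = [-2.456234, -1.722478]
Step 3: Dot product.
a^T * proj(x) = -3*(-2.456234) + 5*(-1.722478) = -1.2437


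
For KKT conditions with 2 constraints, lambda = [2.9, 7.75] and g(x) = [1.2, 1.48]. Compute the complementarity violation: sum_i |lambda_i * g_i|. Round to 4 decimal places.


KKT complementary slackness check:
lambda_1 * g_1 = 2.9 * 1.2 = 3.48
lambda_2 * g_2 = 7.75 * 1.48 = 11.47
Total violation = 3.48 + 11.47 = 14.95


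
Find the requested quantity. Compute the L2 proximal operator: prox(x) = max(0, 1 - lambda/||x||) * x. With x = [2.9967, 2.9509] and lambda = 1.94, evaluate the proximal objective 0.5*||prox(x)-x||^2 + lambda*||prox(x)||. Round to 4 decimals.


Step 1: Compute ||x||.
||x|| = 4.2057
Step 2: Compute scaling factor.
scale = max(0, 1 - 1.94/4.2057) = 0.5387
Step 3: prox(x) = [1.6144, 1.5897]
||prox(x)|| = 2.2657
Step 4: Proximal objective.
0.5*||prox-x||^2 = 1.8818
lambda*||prox|| = 4.3955
Total = 6.2773


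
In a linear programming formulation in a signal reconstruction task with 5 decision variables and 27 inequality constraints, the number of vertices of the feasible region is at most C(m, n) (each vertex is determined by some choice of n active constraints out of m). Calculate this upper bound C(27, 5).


Each vertex corresponds to some choice of n active constraints out of m, so the number of vertices is at most C(m, n) = m! / (n!(m-n)!).
m = 27, n = 5
Numerator: 27 * 26 * 25 * 24 * 23
Denominator: 5! = 120
C(27, 5) = 80730
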